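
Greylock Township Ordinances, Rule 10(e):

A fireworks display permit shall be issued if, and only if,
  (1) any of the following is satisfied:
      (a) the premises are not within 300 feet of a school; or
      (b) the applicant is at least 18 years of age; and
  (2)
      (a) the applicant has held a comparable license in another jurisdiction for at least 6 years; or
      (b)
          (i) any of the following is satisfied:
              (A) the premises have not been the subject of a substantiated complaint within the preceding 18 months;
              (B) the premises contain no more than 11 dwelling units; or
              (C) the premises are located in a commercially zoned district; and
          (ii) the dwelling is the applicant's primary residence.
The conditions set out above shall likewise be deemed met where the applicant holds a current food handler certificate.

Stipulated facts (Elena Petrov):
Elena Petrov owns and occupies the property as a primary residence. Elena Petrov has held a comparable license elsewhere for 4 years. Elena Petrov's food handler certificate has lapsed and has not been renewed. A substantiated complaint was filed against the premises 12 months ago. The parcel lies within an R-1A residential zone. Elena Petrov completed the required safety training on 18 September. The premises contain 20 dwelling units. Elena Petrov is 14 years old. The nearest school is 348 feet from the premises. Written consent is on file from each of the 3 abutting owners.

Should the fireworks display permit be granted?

(a) ≥300 ft from school — satisfied.
(b) age ≥ 18 — not satisfied.
(1) = T OR F = true.
(a) prior license ≥ 6 yr — not met.
(A) no complaint in 18 mo. — fails.
(B) ≤ 11 units — not satisfied.
(C) commercially zoned — not satisfied.
(i) = F OR F OR F = false.
(ii) primary residence — met.
So (b) is not satisfied (F AND T).
(2) = F OR F = false.
Overall: T AND F → false.
Exception (food handler cert.) — not satisfied.
Result: main false OR exception false → false.

No — denied.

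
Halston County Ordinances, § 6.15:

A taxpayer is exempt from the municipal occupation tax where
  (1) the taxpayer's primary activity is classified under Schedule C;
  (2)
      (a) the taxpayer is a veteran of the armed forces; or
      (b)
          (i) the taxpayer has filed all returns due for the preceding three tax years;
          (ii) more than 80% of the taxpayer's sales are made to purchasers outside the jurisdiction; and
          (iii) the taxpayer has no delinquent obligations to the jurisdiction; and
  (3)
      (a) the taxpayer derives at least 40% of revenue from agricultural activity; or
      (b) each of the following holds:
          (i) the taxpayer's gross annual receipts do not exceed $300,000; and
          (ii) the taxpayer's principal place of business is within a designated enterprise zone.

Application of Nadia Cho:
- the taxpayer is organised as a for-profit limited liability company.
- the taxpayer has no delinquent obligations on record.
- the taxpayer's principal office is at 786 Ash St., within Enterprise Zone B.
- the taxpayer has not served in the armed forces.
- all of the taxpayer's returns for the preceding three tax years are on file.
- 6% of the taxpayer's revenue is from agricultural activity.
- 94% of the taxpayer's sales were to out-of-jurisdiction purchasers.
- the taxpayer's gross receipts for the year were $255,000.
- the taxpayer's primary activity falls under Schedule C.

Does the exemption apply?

(1) Schedule C activity — satisfied.
(a) veteran — not satisfied.
(i) returns current — met.
(ii) >80% out-of-jur. sales — met.
(iii) no delinquency — holds.
(b): T AND T AND T → true.
(2) = F OR T = true.
(a) ≥40% agricultural — fails.
(i) receipts ≤ $300,000 — satisfied.
(ii) in enterprise zone — satisfied.
So (b) is satisfied (T AND T).
So (3) is satisfied (F OR T).
Overall = T AND T AND T = true.

Yes — exempt.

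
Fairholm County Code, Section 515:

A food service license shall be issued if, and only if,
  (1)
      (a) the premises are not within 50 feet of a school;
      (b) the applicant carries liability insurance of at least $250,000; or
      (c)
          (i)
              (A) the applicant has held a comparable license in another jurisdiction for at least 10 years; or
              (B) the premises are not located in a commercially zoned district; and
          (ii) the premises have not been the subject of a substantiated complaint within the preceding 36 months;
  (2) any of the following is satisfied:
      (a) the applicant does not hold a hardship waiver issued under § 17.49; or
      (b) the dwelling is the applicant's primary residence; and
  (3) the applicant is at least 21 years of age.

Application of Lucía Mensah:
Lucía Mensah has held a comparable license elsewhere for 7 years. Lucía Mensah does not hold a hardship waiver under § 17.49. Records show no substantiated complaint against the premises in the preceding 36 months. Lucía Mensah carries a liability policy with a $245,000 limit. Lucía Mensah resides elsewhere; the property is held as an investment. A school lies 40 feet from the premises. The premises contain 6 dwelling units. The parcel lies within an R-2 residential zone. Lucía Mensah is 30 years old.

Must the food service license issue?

Yes — granted.

(a) ≥50 ft from school — not met.
(b) insurance ≥ $250,000 — not satisfied.
(A) prior license ≥ 10 yr — fails.
(B) not (commercially zoned) — satisfied.
(i) = F OR T = true.
(ii) no complaint in 36 mo. — holds.
So (c) is satisfied (T AND T).
So (1) is satisfied (F OR F OR T).
(a) not (hardship waiver) — satisfied.
(b) primary residence — fails.
So (2) is satisfied (T OR F).
(3) age ≥ 21 — satisfied.
Overall: T AND T AND T → true.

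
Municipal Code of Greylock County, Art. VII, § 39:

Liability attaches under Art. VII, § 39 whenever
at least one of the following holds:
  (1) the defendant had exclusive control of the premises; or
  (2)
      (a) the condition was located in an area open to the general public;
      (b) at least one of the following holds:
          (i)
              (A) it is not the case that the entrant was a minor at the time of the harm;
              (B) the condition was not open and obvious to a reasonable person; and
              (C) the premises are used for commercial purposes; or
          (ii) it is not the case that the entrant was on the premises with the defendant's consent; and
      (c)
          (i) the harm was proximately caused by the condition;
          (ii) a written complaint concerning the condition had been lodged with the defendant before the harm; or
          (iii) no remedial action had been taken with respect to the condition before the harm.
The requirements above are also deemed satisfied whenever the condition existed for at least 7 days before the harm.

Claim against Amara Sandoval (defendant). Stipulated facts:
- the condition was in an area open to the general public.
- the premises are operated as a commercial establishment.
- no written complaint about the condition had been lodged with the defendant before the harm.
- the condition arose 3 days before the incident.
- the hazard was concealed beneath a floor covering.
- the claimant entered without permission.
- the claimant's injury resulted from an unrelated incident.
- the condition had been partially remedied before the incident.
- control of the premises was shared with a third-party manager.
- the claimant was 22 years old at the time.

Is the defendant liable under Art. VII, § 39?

(1) exclusive control — not met.
(a) public area — satisfied.
(A) not (entrant a minor) — met.
(B) not open/obvious — holds.
(C) commercial use — holds.
(i) = T AND T AND T = true.
(ii) not (consent to enter) — satisfied.
(b) = T OR T = true.
(i) proximate cause — fails.
(ii) complaint lodged — not met.
(iii) no remedial action — not satisfied.
(c) = F OR F OR F = false.
(2): T AND T AND F → false.
Overall = F OR F = false.
Exception (condition ≥7 days old) — not satisfied.
Result: main false OR exception false → false.

No — not liable.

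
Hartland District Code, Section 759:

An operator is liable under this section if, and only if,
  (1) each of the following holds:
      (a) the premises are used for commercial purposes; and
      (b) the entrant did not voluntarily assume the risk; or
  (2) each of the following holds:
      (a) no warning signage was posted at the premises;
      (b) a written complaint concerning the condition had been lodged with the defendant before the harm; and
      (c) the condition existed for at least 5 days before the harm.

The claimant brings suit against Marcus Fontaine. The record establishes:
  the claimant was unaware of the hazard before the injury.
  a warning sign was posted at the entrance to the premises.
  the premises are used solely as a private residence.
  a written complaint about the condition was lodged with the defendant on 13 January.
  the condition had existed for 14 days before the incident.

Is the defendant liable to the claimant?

(a) commercial use — not met.
(b) no assumed risk — satisfied.
(1) = F AND T = false.
(a) no signage posted — not met.
(b) complaint lodged — met.
(c) condition ≥5 days old — met.
(2) = F AND T AND T = false.
So Overall is not satisfied (F OR F).

No — not liable.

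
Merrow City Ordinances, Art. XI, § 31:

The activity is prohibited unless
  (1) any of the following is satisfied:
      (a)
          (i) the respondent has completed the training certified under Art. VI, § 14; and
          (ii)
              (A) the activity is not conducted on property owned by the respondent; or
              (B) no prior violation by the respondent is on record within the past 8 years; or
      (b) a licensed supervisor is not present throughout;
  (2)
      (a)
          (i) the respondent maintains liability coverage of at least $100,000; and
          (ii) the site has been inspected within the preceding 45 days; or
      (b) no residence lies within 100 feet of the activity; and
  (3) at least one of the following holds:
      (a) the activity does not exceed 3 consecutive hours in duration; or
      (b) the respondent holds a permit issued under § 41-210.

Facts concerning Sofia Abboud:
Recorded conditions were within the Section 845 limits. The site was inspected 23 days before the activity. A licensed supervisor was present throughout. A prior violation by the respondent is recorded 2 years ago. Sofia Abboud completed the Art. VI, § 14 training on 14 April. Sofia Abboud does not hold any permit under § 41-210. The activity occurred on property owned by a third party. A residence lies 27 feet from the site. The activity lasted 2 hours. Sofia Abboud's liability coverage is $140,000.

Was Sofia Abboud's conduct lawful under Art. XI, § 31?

(i) training certified — met.
(A) not (own property) — met.
(B) no prior violation — not satisfied.
(ii) = T OR F = true.
(a): T AND T → true.
(b) not (supervisor present) — fails.
(1): T OR F → true.
(i) coverage ≥ $100,000 — satisfied.
(ii) site inspected — met.
So (a) is satisfied (T AND T).
(b) no residence in 100 ft — not met.
(2) = T OR F = true.
(a) ≤ 3 hrs duration — satisfied.
(b) holds permit — fails.
So (3) is satisfied (T OR F).
So Overall is satisfied (T AND T AND T).

Yes — lawful.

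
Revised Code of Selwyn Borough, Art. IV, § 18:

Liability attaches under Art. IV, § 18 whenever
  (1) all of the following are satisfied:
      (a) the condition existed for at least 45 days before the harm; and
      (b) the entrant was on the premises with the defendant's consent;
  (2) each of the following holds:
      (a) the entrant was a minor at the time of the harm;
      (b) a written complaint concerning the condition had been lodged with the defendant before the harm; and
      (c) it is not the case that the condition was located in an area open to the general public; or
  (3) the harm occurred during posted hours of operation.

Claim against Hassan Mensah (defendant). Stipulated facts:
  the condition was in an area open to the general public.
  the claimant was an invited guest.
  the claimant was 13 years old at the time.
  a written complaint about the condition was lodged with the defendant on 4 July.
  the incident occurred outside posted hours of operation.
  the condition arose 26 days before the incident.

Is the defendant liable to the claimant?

(a) condition ≥45 days old — fails.
(b) consent to enter — met.
(1): F AND T → false.
(a) entrant a minor — satisfied.
(b) complaint lodged — holds.
(c) not (public area) — not met.
So (2) is not satisfied (T AND T AND F).
(3) during posted hours — not met.
Overall: F OR F OR F → false.

No — not liable.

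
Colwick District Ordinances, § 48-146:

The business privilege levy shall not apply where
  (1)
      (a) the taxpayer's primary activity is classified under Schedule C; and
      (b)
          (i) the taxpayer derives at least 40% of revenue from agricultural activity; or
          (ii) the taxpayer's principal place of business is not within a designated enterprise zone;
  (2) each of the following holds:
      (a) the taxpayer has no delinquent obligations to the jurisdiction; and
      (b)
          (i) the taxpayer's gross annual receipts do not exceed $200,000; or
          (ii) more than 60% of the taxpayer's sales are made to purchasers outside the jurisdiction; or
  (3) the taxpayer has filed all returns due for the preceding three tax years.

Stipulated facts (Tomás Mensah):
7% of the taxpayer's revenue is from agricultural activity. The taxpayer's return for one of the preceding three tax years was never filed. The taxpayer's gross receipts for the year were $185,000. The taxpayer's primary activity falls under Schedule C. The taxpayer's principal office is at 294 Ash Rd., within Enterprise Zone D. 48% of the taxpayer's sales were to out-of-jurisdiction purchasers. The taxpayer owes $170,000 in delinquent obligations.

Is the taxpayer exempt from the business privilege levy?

No — not exempt.

(a) Schedule C activity — satisfied.
(i) ≥40% agricultural — not met.
(ii) not (in enterprise zone) — not met.
(b) = F OR F = false.
(1): T AND F → false.
(a) no delinquency — not satisfied.
(i) receipts ≤ $200,000 — satisfied.
(ii) >60% out-of-jur. sales — not met.
(b) = T OR F = true.
(2) = F AND T = false.
(3) returns current — not satisfied.
Overall = F OR F OR F = false.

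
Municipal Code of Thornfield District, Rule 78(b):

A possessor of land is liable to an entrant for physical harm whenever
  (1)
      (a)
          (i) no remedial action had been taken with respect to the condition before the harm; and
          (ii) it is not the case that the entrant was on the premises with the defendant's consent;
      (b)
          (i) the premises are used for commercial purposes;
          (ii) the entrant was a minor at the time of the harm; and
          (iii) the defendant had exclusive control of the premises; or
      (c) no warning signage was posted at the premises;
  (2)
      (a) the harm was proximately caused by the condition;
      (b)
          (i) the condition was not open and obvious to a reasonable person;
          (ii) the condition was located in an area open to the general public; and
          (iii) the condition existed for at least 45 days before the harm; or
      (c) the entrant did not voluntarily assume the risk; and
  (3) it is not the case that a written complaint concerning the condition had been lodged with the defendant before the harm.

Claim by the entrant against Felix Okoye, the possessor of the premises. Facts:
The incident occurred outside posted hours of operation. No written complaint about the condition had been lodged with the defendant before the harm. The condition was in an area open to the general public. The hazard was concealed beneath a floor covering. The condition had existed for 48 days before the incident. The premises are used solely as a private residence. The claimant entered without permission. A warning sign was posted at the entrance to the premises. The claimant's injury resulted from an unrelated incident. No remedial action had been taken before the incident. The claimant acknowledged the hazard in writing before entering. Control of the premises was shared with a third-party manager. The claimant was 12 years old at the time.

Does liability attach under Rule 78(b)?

(i) no remedial action — met.
(ii) not (consent to enter) — satisfied.
(a) = T AND T = true.
(i) commercial use — fails.
(ii) entrant a minor — satisfied.
(iii) exclusive control — fails.
(b) = F AND T AND F = false.
(c) no signage posted — fails.
(1): T OR F OR F → true.
(a) proximate cause — not met.
(i) not open/obvious — holds.
(ii) public area — met.
(iii) condition ≥45 days old — holds.
So (b) is satisfied (T AND T AND T).
(c) no assumed risk — not satisfied.
So (2) is satisfied (F OR T OR F).
(3) not (complaint lodged) — holds.
So Overall is satisfied (T AND T AND T).

Yes — liable.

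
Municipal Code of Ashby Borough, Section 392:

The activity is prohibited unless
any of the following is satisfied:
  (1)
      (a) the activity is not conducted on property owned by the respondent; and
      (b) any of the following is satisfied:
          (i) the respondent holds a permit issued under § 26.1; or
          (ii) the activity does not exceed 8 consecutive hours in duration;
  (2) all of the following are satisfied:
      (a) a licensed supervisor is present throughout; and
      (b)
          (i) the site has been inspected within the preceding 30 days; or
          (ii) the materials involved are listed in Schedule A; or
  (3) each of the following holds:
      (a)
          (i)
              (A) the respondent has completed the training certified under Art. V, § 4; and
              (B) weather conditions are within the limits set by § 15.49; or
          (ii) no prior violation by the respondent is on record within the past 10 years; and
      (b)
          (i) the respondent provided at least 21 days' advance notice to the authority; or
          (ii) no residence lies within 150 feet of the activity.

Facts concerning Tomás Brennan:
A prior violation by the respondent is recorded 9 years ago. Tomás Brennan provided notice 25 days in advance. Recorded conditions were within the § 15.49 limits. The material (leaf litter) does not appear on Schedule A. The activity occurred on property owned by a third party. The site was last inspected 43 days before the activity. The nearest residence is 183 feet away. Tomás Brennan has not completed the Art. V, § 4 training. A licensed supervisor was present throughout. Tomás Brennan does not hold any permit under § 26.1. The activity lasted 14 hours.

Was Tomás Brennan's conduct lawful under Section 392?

(a) not (own property) — satisfied.
(i) holds permit — not met.
(ii) ≤ 8 hrs duration — fails.
(b): F OR F → false.
(1): T AND F → false.
(a) supervisor present — met.
(i) site inspected — not satisfied.
(ii) Schedule A material — not met.
So (b) is not satisfied (F OR F).
So (2) is not satisfied (T AND F).
(A) training certified — fails.
(B) weather ok — satisfied.
So (i) is not satisfied (F AND T).
(ii) no prior violation — fails.
(a) = F OR F = false.
(i) ≥21 days' notice — met.
(ii) no residence in 150 ft — holds.
So (b) is satisfied (T OR T).
(3) = F AND T = false.
So Overall is not satisfied (F OR F OR F).

No — unlawful.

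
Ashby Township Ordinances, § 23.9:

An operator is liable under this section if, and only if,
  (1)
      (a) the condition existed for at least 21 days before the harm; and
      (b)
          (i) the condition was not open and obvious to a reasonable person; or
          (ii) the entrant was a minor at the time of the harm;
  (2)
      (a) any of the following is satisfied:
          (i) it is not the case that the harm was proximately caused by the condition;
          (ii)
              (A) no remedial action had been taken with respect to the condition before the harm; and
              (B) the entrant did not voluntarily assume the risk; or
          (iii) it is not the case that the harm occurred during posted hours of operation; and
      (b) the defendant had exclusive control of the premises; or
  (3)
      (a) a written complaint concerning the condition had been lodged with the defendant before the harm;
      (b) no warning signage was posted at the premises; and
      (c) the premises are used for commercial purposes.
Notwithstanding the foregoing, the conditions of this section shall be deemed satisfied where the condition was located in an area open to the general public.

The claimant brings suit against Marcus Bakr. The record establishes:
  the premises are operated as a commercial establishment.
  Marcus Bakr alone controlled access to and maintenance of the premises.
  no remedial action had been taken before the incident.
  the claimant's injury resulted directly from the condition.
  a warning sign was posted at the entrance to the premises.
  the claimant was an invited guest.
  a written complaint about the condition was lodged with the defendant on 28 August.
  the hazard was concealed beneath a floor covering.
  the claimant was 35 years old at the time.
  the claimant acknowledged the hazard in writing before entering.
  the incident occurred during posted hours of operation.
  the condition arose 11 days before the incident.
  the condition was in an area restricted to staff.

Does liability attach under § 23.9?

(a) condition ≥21 days old — fails.
(i) not open/obvious — met.
(ii) entrant a minor — fails.
(b) = T OR F = true.
So (1) is not satisfied (F AND T).
(i) not (proximate cause) — fails.
(A) no remedial action — holds.
(B) no assumed risk — not met.
So (ii) is not satisfied (T AND F).
(iii) not (during posted hours) — not satisfied.
So (a) is not satisfied (F OR F OR F).
(b) exclusive control — satisfied.
(2) = F AND T = false.
(a) complaint lodged — satisfied.
(b) no signage posted — not satisfied.
(c) commercial use — met.
So (3) is not satisfied (T AND F AND T).
Overall: F OR F OR F → false.
Exception (public area) — not satisfied.
Result: main false OR exception false → false.

No — not liable.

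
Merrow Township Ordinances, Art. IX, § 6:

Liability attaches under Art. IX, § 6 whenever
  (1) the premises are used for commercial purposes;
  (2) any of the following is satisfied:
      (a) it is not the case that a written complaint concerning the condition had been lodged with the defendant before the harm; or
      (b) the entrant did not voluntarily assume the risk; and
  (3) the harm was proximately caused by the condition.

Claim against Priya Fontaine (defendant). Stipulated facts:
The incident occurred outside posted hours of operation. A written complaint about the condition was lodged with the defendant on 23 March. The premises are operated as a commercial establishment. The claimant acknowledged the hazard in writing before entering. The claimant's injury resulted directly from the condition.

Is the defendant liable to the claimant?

No — not liable.

(1) commercial use — holds.
(a) not (complaint lodged) — not satisfied.
(b) no assumed risk — not met.
(2) = F OR F = false.
(3) proximate cause — holds.
Overall: T AND F AND T → false.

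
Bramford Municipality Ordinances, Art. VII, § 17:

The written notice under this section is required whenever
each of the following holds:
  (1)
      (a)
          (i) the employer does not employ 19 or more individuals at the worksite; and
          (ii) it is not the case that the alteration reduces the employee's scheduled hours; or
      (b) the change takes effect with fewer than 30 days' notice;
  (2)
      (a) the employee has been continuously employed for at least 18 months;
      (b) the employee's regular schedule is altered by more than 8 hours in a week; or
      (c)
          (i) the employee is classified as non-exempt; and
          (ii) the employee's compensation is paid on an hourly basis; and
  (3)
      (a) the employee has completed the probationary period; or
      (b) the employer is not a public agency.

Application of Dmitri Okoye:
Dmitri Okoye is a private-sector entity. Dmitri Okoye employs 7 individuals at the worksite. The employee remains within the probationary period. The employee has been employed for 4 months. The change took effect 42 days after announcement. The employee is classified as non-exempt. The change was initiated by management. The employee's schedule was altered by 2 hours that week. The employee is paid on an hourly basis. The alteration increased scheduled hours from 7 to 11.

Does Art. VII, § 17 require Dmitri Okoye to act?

(i) not (≥ 19 at site) — satisfied.
(ii) not (hours reduced) — satisfied.
(a): T AND T → true.
(b) < 30 days' notice — not satisfied.
So (1) is satisfied (T OR F).
(a) tenure ≥ 18 mo. — not met.
(b) schedule shift > 8h — not satisfied.
(i) non-exempt — met.
(ii) hourly-paid — satisfied.
(c): T AND T → true.
(2): F OR F OR T → true.
(a) past probation — not satisfied.
(b) not (public agency) — satisfied.
So (3) is satisfied (F OR T).
Overall = T AND T AND T = true.

Yes — required.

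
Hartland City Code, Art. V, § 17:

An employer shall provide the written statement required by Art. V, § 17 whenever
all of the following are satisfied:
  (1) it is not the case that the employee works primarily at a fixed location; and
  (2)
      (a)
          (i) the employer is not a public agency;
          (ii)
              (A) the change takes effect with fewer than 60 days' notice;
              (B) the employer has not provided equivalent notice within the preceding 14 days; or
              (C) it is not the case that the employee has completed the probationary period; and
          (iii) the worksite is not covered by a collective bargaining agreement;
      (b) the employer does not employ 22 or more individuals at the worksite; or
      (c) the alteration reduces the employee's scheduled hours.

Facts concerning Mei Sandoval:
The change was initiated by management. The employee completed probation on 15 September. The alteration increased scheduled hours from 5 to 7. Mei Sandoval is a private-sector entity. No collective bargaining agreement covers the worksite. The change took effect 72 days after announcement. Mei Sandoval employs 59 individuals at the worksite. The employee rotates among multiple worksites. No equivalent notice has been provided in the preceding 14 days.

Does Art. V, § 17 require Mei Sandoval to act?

(1) not (fixed location) — holds.
(i) not (public agency) — holds.
(A) < 60 days' notice — not met.
(B) no recent notice — met.
(C) not (past probation) — not satisfied.
(ii) = F OR T OR F = true.
(iii) no CBA — holds.
So (a) is satisfied (T AND T AND T).
(b) not (≥ 22 at site) — not met.
(c) hours reduced — fails.
(2): T OR F OR F → true.
So Overall is satisfied (T AND T).

Yes — required.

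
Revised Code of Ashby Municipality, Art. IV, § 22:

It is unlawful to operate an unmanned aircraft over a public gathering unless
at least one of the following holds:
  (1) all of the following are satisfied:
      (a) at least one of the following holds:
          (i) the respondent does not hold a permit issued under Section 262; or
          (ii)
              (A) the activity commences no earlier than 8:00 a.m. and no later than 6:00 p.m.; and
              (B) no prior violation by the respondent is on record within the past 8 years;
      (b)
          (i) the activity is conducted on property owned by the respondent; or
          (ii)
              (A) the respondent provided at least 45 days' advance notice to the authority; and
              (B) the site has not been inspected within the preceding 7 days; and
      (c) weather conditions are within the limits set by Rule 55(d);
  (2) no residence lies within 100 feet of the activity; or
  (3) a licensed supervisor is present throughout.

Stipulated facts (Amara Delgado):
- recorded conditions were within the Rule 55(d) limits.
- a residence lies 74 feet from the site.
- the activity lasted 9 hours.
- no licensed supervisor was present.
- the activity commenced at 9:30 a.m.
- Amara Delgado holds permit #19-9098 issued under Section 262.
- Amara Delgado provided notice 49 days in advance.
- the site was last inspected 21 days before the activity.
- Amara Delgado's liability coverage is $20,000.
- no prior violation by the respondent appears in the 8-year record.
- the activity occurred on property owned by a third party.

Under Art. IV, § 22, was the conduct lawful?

(i) not (holds permit) — fails.
(A) start within hours — met.
(B) no prior violation — satisfied.
So (ii) is satisfied (T AND T).
So (a) is satisfied (F OR T).
(i) own property — not met.
(A) ≥45 days' notice — satisfied.
(B) not (site inspected) — satisfied.
(ii) = T AND T = true.
(b): F OR T → true.
(c) weather ok — holds.
(1) = T AND T AND T = true.
(2) no residence in 100 ft — not met.
(3) supervisor present — not met.
Overall: T OR F OR F → true.

Yes — lawful.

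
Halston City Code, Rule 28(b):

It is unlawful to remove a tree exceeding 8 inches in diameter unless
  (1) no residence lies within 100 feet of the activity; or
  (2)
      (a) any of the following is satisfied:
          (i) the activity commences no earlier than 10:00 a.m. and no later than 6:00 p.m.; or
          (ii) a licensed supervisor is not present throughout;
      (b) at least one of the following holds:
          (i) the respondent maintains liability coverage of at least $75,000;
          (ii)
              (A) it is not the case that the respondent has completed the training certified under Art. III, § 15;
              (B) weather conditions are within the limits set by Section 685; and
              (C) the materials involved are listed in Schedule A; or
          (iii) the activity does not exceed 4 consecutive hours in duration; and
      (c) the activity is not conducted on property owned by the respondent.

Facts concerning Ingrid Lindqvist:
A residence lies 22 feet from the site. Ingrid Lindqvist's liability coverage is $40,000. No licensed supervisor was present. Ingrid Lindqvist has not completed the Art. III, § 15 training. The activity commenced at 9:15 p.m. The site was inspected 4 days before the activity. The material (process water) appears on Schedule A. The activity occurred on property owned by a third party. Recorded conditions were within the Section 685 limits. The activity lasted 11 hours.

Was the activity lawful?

(1) no residence in 100 ft — fails.
(i) start within hours — fails.
(ii) not (supervisor present) — met.
(a): F OR T → true.
(i) coverage ≥ $75,000 — fails.
(A) not (training certified) — satisfied.
(B) weather ok — met.
(C) Schedule A material — satisfied.
(ii) = T AND T AND T = true.
(iii) ≤ 4 hrs duration — not satisfied.
(b) = F OR T OR F = true.
(c) not (own property) — met.
So (2) is satisfied (T AND T AND T).
Overall: F OR T → true.

Yes — lawful.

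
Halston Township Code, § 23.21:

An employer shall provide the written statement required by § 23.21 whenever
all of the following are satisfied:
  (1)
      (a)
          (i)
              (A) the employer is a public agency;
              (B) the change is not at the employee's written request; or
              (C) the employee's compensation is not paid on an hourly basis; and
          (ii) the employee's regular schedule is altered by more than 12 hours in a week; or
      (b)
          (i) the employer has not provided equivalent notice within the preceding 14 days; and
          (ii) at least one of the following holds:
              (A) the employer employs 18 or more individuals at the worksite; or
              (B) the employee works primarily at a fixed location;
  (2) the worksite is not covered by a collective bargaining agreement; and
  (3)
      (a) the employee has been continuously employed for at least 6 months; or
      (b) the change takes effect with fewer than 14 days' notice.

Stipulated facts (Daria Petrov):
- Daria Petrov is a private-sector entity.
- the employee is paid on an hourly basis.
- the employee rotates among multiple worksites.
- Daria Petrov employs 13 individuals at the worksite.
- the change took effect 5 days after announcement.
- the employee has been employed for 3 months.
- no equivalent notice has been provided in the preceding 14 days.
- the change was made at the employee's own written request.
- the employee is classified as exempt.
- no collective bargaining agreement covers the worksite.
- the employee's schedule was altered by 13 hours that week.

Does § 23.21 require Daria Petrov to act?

No — not required.

(A) public agency — not met.
(B) not employee-requested — fails.
(C) not (hourly-paid) — not met.
(i) = F OR F OR F = false.
(ii) schedule shift > 12h — met.
(a): F AND T → false.
(i) no recent notice — satisfied.
(A) ≥ 18 at site — not satisfied.
(B) fixed location — not satisfied.
(ii): F OR F → false.
(b): T AND F → false.
(1): F OR F → false.
(2) no CBA — met.
(a) tenure ≥ 6 mo. — not met.
(b) < 14 days' notice — satisfied.
(3) = F OR T = true.
Overall: F AND T AND T → false.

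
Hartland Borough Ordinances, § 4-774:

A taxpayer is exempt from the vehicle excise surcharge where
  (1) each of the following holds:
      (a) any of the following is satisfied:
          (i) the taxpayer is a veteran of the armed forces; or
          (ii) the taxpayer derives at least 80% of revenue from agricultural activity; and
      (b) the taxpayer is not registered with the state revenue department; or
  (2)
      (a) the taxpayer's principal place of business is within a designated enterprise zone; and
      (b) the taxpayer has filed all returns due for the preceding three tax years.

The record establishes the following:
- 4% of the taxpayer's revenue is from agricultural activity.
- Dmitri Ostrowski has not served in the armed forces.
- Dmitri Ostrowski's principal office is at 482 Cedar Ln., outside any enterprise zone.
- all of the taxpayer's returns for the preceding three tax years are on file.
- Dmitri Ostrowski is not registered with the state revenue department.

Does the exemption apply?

(i) veteran — not satisfied.
(ii) ≥80% agricultural — fails.
(a) = F OR F = false.
(b) not (state-registered) — met.
(1) = F AND T = false.
(a) in enterprise zone — fails.
(b) returns current — satisfied.
(2): F AND T → false.
Overall = F OR F = false.

No — not exempt.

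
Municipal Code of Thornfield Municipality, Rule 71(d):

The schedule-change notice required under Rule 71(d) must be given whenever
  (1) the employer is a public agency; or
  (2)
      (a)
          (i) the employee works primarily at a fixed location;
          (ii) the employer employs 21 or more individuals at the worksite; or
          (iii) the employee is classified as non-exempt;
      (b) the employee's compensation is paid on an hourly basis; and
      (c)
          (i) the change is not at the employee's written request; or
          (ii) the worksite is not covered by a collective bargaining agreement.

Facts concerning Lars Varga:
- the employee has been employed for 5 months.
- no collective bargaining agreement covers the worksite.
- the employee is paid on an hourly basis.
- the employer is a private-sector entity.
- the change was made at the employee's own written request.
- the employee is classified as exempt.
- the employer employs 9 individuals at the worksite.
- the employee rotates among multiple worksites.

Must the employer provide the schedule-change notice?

(1) public agency — fails.
(i) fixed location — not met.
(ii) ≥ 21 at site — not satisfied.
(iii) non-exempt — not satisfied.
(a) = F OR F OR F = false.
(b) hourly-paid — met.
(i) not employee-requested — not satisfied.
(ii) no CBA — satisfied.
(c) = F OR T = true.
So (2) is not satisfied (F AND T AND T).
Overall: F OR F → false.

No — not required.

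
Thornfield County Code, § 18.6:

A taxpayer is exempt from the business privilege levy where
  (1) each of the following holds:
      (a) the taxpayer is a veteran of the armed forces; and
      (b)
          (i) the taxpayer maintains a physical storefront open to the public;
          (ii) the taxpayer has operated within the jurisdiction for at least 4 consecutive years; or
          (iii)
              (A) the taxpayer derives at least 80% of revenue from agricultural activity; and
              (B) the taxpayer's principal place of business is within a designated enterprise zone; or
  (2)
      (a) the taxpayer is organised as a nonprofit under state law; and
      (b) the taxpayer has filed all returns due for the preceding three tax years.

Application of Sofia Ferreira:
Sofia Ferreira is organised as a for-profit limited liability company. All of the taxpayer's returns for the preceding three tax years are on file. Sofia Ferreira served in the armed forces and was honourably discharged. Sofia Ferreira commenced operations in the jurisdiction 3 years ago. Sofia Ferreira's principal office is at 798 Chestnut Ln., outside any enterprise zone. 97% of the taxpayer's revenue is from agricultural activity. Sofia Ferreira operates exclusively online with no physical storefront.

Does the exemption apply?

(a) veteran — satisfied.
(i) has storefront — fails.
(ii) ≥ 4 yrs in jurisdiction — not met.
(A) ≥80% agricultural — holds.
(B) in enterprise zone — not met.
(iii): T AND F → false.
So (b) is not satisfied (F OR F OR F).
(1): T AND F → false.
(a) nonprofit — not met.
(b) returns current — satisfied.
So (2) is not satisfied (F AND T).
Overall = F OR F = false.

No — not exempt.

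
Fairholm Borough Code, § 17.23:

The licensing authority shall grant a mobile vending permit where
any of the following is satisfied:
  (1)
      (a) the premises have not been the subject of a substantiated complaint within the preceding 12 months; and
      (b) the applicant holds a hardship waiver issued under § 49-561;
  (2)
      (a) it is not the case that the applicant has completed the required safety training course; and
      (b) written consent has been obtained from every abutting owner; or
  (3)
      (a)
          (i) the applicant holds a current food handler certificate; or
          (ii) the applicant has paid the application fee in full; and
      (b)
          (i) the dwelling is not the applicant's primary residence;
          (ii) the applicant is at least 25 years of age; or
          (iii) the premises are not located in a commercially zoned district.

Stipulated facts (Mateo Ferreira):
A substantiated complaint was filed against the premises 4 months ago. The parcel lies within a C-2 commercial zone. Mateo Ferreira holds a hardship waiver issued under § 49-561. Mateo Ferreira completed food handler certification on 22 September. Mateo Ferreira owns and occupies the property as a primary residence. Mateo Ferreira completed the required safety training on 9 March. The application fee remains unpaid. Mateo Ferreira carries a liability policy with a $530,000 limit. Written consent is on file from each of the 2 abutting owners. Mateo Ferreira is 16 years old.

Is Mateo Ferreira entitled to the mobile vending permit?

No — denied.

(a) no complaint in 12 mo. — not met.
(b) hardship waiver — holds.
So (1) is not satisfied (F AND T).
(a) not (safety training) — not satisfied.
(b) all abutters consent — satisfied.
So (2) is not satisfied (F AND T).
(i) food handler cert. — met.
(ii) fee paid — not satisfied.
(a): T OR F → true.
(i) not (primary residence) — fails.
(ii) age ≥ 25 — not satisfied.
(iii) not (commercially zoned) — fails.
(b) = F OR F OR F = false.
(3) = T AND F = false.
Overall: F OR F OR F → false.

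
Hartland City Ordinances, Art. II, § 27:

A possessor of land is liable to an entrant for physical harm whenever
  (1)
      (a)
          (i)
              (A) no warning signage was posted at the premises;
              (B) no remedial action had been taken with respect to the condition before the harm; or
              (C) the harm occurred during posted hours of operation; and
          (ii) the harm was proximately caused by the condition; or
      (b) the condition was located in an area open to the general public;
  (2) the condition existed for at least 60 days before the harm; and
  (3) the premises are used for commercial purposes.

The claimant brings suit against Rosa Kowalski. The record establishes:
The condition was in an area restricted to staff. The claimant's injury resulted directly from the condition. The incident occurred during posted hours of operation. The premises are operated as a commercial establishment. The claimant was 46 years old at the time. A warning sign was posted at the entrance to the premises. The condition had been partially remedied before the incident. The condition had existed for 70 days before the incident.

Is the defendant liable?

Yes — liable.

(A) no signage posted — fails.
(B) no remedial action — not satisfied.
(C) during posted hours — holds.
(i): F OR F OR T → true.
(ii) proximate cause — holds.
(a) = T AND T = true.
(b) public area — not satisfied.
(1) = T OR F = true.
(2) condition ≥60 days old — satisfied.
(3) commercial use — satisfied.
Overall: T AND T AND T → true.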